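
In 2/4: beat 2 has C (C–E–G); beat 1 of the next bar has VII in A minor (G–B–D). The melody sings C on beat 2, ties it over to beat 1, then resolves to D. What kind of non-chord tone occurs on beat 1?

The harmony at that moment is G major triad (G, B, D); C is not a chord tone.
It is held over (the same pitch as the preceding C) and left by step up to D.
Held over from the previous chord and resolving up by step — a retardation.

Retardation.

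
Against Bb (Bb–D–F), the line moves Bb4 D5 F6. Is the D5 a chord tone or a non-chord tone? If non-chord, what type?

Chord tone (the third of Bb major triad).

Bb major triad contains Bb, D, F; D is the third, so it is a chord tone.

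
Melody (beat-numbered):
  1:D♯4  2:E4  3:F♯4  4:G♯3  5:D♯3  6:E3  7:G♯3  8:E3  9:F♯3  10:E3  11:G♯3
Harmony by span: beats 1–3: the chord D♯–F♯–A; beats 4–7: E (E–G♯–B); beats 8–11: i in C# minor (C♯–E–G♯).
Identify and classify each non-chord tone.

The harmony at that moment is D♯ diminished triad (D♯, F♯, A); E4 is not a chord tone.
It is approached by step up from D♯4 and left by step up to F♯4.
Step in, step out in the same direction — a passing tone.
The harmony at that moment is E major triad (E, G♯, B); D♯3 is not a chord tone.
It is approached by leap down from G♯3 and left by step up to E3.
Leap in, step out — an appoggiatura.
The harmony at that moment is C♯ minor triad (C♯, E, G♯); F♯3 is not a chord tone.
It is approached by step up from E3 and left by step down to E3.
Step away and step back to the same note — a neighbor tone (upper neighbor).

E4 (beat 2) — passing tone; D♯3 (beat 5) — appoggiatura; F♯3 (beat 9) — neighbor tone.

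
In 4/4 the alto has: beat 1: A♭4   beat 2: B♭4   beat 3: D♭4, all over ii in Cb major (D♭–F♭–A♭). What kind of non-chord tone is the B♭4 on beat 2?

The harmony at that moment is D♭ minor triad (D♭, F♭, A♭); B♭4 is not a chord tone.
It is approached by step up from A♭4 and left by leap down to D♭4.
Step in, leap out, on a weak beat — an escape tone.

Escape tone.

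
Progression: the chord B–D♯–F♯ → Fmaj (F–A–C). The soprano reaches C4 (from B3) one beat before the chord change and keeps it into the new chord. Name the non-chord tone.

C4 is an anticipation.

The harmony at that moment is B major triad (B, D♯, F♯); C4 is not a chord tone.
It is approached by step up from B3 and then sustained as the same pitch into the next harmony.
Arriving early and becoming a chord tone when the harmony changes — an anticipation.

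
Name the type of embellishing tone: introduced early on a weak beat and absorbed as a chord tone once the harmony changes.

Approach: ahead of the chord change (typically by step), so it is dissonant against the current harmony. Departure: none — the same pitch is restated or held and is a chord tone of the new harmony.
Dissonant first, consonant once the harmony catches up: the note simply arrives early — an anticipation. (The reverse timing, consonant first and dissonant after the change, would be a suspension or retardation.)

Anticipation.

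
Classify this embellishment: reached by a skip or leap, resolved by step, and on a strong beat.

Approach: by leap. Departure: by step. Metric position: strong.
Leap in, step out, in a metrically strong position — an appoggiatura. (It is the mirror image of the escape tone, which steps in and leaps out from a weak position.)

Appoggiatura.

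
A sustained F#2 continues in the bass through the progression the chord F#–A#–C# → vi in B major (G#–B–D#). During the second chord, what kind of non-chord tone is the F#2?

Pedal tone (pedal point).

The harmony at that moment is G# minor triad (G#, B, D#); F#2 is not a chord tone.
It is held over (the same pitch as the preceding F#2) and then sustained as the same pitch into the next harmony.
Sustained through a change of harmony — a pedal tone.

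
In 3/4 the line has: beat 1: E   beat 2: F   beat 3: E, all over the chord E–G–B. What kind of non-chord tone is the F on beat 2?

The harmony at that moment is E minor triad (E, G, B); F is not a chord tone.
It is approached by step up from E and left by step down to E.
Step away and step back to the same note — a neighbor tone (upper neighbor).

Upper neighbor tone.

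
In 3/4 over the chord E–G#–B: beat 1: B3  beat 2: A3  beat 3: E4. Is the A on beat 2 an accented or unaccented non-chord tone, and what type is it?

The harmony at that moment is E major triad (E, G#, B); A3 is not a chord tone.
It is approached by step down from B3 and left by leap up to E4.
Step in, leap out — an escape tone.
It falls on a weak beat, so it is unaccented.

Unaccented escape tone.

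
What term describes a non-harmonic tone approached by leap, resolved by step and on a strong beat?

Appoggiatura.

Approach: by leap. Departure: by step. Metric position: strong.
Leap in, step out, in a metrically strong position — an appoggiatura. (It is the mirror image of the escape tone, which steps in and leaps out from a weak position.)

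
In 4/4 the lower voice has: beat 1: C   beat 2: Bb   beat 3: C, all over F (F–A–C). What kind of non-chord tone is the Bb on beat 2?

Lower neighbor tone.

The harmony at that moment is F major triad (F, A, C); Bb is not a chord tone.
It is approached by step down from C and left by step up to C.
Step away and step back to the same note — a neighbor tone (lower neighbor).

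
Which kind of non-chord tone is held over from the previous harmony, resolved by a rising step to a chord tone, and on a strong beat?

Retardation.

Approach: by preparation — the pitch is first a chord tone, then held (tied or repeated) while the harmony changes under it. Departure: up by step. Metric position: strong.
A prepared dissonance that resolves upward by step — a retardation. (The same figure resolving downward would be a suspension.)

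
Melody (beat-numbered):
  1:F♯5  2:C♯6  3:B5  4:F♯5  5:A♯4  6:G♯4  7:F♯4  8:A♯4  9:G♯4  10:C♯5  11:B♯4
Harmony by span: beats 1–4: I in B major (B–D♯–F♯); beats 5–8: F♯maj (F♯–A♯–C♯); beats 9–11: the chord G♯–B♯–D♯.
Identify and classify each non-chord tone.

The harmony at that moment is B major triad (B, D♯, F♯); C♯6 is not a chord tone.
It is approached by leap up from F♯5 and left by step down to B5.
Leap in, step out — an appoggiatura.
The harmony at that moment is F♯ major triad (F♯, A♯, C♯); G♯4 is not a chord tone.
It is approached by step down from A♯4 and left by step down to F♯4.
Step in, step out in the same direction — a passing tone.
The harmony at that moment is G♯ major triad (G♯, B♯, D♯); C♯5 is not a chord tone.
It is approached by leap up from G♯4 and left by step down to B♯4.
Leap in, step out — an appoggiatura.

C♯6 (beat 2) — appoggiatura; G♯4 (beat 6) — passing tone; C♯5 (beat 10) — appoggiatura.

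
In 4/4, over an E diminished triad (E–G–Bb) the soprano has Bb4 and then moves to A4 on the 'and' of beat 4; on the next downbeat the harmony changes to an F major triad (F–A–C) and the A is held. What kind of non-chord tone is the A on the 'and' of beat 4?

The harmony at that moment is E diminished triad (E, G, Bb); A4 is not a chord tone.
It is approached by step down from Bb4 and then sustained as the same pitch into the next harmony.
Arriving early and becoming a chord tone when the harmony changes — an anticipation.

Anticipation.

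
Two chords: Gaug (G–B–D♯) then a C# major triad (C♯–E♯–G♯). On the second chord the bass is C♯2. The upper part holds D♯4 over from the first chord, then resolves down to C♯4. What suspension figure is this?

At the second chord the bass is C♯2. The suspended D♯4 lies a ninth above the bass; after resolving down by step to C♯4, the interval above the bass becomes an octave.
Suspension figures are named by those two intervals: 9–8.

9–8 suspension.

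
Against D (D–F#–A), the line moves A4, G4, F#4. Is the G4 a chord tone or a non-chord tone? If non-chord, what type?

The harmony at that moment is D major triad (D, F#, A); G4 is not a chord tone.
It is approached by step down from A4 and left by step down to F#4.
Step in, step out in the same direction — a passing tone.

Non-chord tone — a passing tone.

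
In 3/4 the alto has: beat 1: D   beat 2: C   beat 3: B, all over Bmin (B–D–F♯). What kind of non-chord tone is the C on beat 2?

The harmony at that moment is B minor triad (B, D, F♯); C is not a chord tone.
It is approached by step down from D and left by step down to B.
Step in, step out in the same direction — a passing tone.

Passing tone.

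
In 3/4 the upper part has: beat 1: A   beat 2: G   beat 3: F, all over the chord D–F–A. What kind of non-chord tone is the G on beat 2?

The harmony at that moment is D minor triad (D, F, A); G is not a chord tone.
It is approached by step down from A and left by step down to F.
Step in, step out in the same direction — a passing tone.

Passing tone.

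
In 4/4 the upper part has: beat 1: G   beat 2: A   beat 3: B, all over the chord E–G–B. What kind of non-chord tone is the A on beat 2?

Passing tone.

The harmony at that moment is E minor triad (E, G, B); A is not a chord tone.
It is approached by step up from G and left by step up to B.
Step in, step out in the same direction — a passing tone.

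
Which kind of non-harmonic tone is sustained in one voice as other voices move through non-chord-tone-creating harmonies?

Approach: none. Departure: none — a single pitch is sustained while the chords change around it, passing through harmonies that do not contain it.
No melodic motion at all; the dissonance is created entirely by the moving harmonies against the stationary note — a pedal tone (pedal point).

Pedal tone.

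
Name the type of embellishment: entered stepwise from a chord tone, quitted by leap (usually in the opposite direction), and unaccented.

Approach: by step. Departure: by leap. Metric position: weak.
Step in, leap out, from a weak position — an escape tone (échappée). (It is the mirror image of the appoggiatura, which leaps in and steps out on a strong beat.)

Escape tone.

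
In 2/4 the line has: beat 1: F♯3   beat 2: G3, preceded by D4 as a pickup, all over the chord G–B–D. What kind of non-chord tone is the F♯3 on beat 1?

The harmony at that moment is G major triad (G, B, D); F♯3 is not a chord tone.
It is approached by leap down from D4 and left by step up to G3.
Leap in, step out, metrically accented — an appoggiatura.

Appoggiatura.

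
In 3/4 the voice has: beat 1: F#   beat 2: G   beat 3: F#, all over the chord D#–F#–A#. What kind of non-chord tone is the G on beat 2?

Upper neighbor tone.

The harmony at that moment is D# minor triad (D#, F#, A#); G is not a chord tone.
It is approached by step up from F# and left by step down to F#.
Step away and step back to the same note — a neighbor tone (upper neighbor).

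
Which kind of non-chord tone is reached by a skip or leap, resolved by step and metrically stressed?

Appoggiatura.

Approach: by leap. Departure: by step. Metric position: strong.
Leap in, step out, in a metrically strong position — an appoggiatura. (It is the mirror image of the escape tone, which steps in and leaps out from a weak position.)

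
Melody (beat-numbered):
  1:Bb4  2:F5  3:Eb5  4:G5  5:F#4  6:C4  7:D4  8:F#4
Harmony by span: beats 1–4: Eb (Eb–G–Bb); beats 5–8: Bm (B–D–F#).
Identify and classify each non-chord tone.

The harmony at that moment is Eb major triad (Eb, G, Bb); F5 is not a chord tone.
It is approached by leap up from Bb4 and left by step down to Eb5.
Leap in, step out — an appoggiatura.
The harmony at that moment is B minor triad (B, D, F#); C4 is not a chord tone.
It is approached by leap down from F#4 and left by step up to D4.
Leap in, step out — an appoggiatura.

F5 (beat 2) — appoggiatura; C4 (beat 6) — appoggiatura.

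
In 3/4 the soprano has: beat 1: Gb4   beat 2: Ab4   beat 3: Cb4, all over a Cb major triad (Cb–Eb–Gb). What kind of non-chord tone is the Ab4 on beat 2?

The harmony at that moment is Cb major triad (Cb, Eb, Gb); Ab4 is not a chord tone.
It is approached by step up from Gb4 and left by leap down to Cb4.
Step in, leap out, on a weak beat — an escape tone.

Escape tone.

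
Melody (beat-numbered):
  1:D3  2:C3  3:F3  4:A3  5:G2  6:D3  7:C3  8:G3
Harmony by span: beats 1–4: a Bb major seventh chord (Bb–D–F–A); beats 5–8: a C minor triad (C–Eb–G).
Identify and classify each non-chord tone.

C3 (beat 2) — escape tone; D3 (beat 6) — appoggiatura.

The harmony at that moment is Bb major seventh chord (Bb, D, F, A); C3 is not a chord tone.
It is approached by step down from D3 and left by leap up to F3.
Step in, leap out — an escape tone.
The harmony at that moment is C minor triad (C, Eb, G); D3 is not a chord tone.
It is approached by leap up from G2 and left by step down to C3.
Leap in, step out — an appoggiatura.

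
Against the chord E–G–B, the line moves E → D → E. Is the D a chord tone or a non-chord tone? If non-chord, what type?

Non-chord tone — a neighbor tone.

The harmony at that moment is E minor triad (E, G, B); D is not a chord tone.
It is approached by step down from E and left by step up to E.
Step away and step back to the same note — a neighbor tone (lower neighbor).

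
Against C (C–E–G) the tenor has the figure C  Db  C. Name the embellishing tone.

The harmony at that moment is C major triad (C, E, G); Db is not a chord tone.
It is approached by step up from C and left by step down to C.
Step away and step back to the same note — a neighbor tone (upper neighbor).

Db is a neighbor tone.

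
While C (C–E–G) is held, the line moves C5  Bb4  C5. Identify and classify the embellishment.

Bb4 is a neighbor tone.

The harmony at that moment is C major triad (C, E, G); Bb4 is not a chord tone.
It is approached by step down from C5 and left by step up to C5.
Step away and step back to the same note — a neighbor tone (lower neighbor).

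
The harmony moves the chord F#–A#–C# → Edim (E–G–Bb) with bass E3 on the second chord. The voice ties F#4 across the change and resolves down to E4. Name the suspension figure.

At the second chord the bass is E3. The suspended F#4 lies a ninth above the bass; after resolving down by step to E4, the interval above the bass becomes an octave.
Suspension figures are named by those two intervals: 9–8.

9–8 suspension.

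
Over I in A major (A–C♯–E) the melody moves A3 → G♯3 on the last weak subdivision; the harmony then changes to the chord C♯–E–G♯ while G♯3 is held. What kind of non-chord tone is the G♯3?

The harmony at that moment is A major triad (A, C♯, E); G♯3 is not a chord tone.
It is approached by step down from A3 and then sustained as the same pitch into the next harmony.
Arriving early and becoming a chord tone when the harmony changes — an anticipation.

G♯3 is an anticipation.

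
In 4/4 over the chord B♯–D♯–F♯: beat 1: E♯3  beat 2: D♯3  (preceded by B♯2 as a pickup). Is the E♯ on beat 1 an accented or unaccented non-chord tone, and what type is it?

The harmony at that moment is B♯ diminished triad (B♯, D♯, F♯); E♯3 is not a chord tone.
It is approached by leap up from B♯2 and left by step down to D♯3.
Leap in, step out — an appoggiatura.
It falls on the downbeat, so it is accented.

Accented appoggiatura.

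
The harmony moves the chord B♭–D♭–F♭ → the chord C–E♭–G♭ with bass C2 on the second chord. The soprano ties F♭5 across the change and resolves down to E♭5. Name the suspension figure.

4–3 suspension.

At the second chord the bass is C2. The suspended F♭5 lies a fourth above the bass; after resolving down by step to E♭5, the interval above the bass becomes a third.
Suspension figures are named by those two intervals: 4–3.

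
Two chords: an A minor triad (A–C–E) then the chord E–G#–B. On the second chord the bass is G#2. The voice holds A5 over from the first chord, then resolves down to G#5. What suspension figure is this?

9–8 suspension.

At the second chord the bass is G#2. The suspended A5 lies a ninth above the bass; after resolving down by step to G#5, the interval above the bass becomes an octave.
Suspension figures are named by those two intervals: 9–8.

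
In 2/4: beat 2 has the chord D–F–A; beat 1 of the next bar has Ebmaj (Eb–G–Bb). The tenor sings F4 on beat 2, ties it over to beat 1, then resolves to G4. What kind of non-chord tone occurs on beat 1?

The harmony at that moment is Eb major triad (Eb, G, Bb); F4 is not a chord tone.
It is held over (the same pitch as the preceding F4) and left by step up to G4.
Held over from the previous chord and resolving up by step — a retardation.

Retardation.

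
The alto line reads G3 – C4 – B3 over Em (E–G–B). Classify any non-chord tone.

The harmony at that moment is E minor triad (E, G, B); C4 is not a chord tone.
It is approached by leap up from G3 and left by step down to B3.
Leap in, step out — an appoggiatura.

C4 is an appoggiatura.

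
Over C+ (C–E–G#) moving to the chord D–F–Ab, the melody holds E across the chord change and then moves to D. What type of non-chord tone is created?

The harmony at that moment is D diminished triad (D, F, Ab); E is not a chord tone.
It is held over (the same pitch as the preceding E) and left by step down to D.
Held over from the previous chord and resolving down by step — a suspension.

E is a suspension.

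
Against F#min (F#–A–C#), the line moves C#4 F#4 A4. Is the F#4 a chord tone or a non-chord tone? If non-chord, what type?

Chord tone (the root of F# minor triad).

F# minor triad contains F#, A, C#; F# is the root, so it is a chord tone.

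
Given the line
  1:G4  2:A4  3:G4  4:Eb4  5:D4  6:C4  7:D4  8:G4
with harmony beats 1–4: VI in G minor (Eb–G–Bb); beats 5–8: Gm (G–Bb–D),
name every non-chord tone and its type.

The harmony at that moment is Eb major triad (Eb, G, Bb); A4 is not a chord tone.
It is approached by step up from G4 and left by step down to G4.
Step away and step back to the same note — a neighbor tone (upper neighbor).
The harmony at that moment is G minor triad (G, Bb, D); C4 is not a chord tone.
It is approached by step down from D4 and left by step up to D4.
Step away and step back to the same note — a neighbor tone (lower neighbor).

A4 (beat 2) — neighbor tone; C4 (beat 6) — neighbor tone.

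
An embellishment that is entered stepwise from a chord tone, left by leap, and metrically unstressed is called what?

Escape tone.

Approach: by step. Departure: by leap. Metric position: weak.
Step in, leap out, from a weak position — an escape tone (échappée). (It is the mirror image of the appoggiatura, which leaps in and steps out on a strong beat.)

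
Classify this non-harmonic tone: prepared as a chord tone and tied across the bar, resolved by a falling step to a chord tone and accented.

Suspension.

Approach: by preparation — the pitch is first a chord tone, then held (tied or repeated) while the harmony changes under it. Departure: down by step. Metric position: strong.
A prepared dissonance that resolves downward by step — a suspension. (The same figure resolving upward would be a retardation.)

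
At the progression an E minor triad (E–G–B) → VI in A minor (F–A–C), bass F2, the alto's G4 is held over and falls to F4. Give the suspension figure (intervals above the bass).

9–8 suspension.

At the second chord the bass is F2. The suspended G4 lies a ninth above the bass; after resolving down by step to F4, the interval above the bass becomes an octave.
Suspension figures are named by those two intervals: 9–8.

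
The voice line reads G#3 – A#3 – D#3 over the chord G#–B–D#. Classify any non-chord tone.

The harmony at that moment is G# minor triad (G#, B, D#); A#3 is not a chord tone.
It is approached by step up from G#3 and left by leap down to D#3.
Step in, leap out — an escape tone.

A#3 is an escape tone.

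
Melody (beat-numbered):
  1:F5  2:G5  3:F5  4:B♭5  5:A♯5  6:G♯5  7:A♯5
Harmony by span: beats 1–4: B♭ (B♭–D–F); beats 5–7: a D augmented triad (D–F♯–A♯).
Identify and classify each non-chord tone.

The harmony at that moment is B♭ major triad (B♭, D, F); G5 is not a chord tone.
It is approached by step up from F5 and left by step down to F5.
Step away and step back to the same note — a neighbor tone (upper neighbor).
The harmony at that moment is D augmented triad (D, F♯, A♯); G♯5 is not a chord tone.
It is approached by step down from A♯5 and left by step up to A♯5.
Step away and step back to the same note — a neighbor tone (lower neighbor).

G5 (beat 2) — neighbor tone; G♯5 (beat 6) — neighbor tone.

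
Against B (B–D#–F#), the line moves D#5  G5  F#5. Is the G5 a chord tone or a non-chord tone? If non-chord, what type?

Non-chord tone — an appoggiatura.

The harmony at that moment is B major triad (B, D#, F#); G5 is not a chord tone.
It is approached by leap up from D#5 and left by step down to F#5.
Leap in, step out — an appoggiatura.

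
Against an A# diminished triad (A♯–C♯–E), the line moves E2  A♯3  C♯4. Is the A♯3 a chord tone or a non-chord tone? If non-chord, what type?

Chord tone (the root of A# diminished triad).

A# diminished triad contains A♯, C♯, E; A♯ is the root, so it is a chord tone.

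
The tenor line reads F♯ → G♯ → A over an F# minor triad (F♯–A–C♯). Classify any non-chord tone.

G♯ is a passing tone.

The harmony at that moment is F♯ minor triad (F♯, A, C♯); G♯ is not a chord tone.
It is approached by step up from F♯ and left by step up to A.
Step in, step out in the same direction — a passing tone.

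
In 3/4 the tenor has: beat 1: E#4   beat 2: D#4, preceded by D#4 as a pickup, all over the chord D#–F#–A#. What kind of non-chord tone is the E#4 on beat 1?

The harmony at that moment is D# minor triad (D#, F#, A#); E#4 is not a chord tone.
It is approached by step up from D#4 and left by step down to D#4.
Step away and step back to the same note — a neighbor tone (upper neighbor).

Upper neighbor tone.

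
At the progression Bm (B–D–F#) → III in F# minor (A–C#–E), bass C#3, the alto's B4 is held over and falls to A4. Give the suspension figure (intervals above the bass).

7–6 suspension.

At the second chord the bass is C#3. The suspended B4 lies a seventh above the bass; after resolving down by step to A4, the interval above the bass becomes a sixth.
Suspension figures are named by those two intervals: 7–6.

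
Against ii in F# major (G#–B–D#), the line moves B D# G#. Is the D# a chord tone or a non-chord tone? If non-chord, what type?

Chord tone (the fifth of G# minor triad).

G# minor triad contains G#, B, D#; D# is the fifth, so it is a chord tone.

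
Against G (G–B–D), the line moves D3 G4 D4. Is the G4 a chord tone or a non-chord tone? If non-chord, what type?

G major triad contains G, B, D; G is the root, so it is a chord tone.

Chord tone (the root of G major triad).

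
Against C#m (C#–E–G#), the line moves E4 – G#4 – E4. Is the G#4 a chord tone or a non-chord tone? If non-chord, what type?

C# minor triad contains C#, E, G#; G# is the fifth, so it is a chord tone.

Chord tone (the fifth of C# minor triad).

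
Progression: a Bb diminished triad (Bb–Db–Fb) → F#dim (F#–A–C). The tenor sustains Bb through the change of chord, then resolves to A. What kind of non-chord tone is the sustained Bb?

Bb is a suspension.

The harmony at that moment is F# diminished triad (F#, A, C); Bb is not a chord tone.
It is held over (the same pitch as the preceding Bb) and left by step down to A.
Held over from the previous chord and resolving down by step — a suspension.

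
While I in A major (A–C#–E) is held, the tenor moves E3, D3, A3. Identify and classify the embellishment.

D3 is an escape tone.

The harmony at that moment is A major triad (A, C#, E); D3 is not a chord tone.
It is approached by step down from E3 and left by leap up to A3.
Step in, leap out — an escape tone.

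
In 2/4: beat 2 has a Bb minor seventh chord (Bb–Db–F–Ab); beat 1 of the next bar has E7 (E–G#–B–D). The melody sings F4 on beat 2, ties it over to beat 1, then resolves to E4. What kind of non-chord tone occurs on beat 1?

The harmony at that moment is E dominant seventh chord (E, G#, B, D); F4 is not a chord tone.
It is held over (the same pitch as the preceding F4) and left by step down to E4.
Held over from the previous chord and resolving down by step — a suspension.

Suspension.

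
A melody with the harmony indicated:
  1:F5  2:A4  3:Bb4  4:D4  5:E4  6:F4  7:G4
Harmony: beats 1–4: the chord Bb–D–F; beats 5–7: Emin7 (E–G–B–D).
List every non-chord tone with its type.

The harmony at that moment is Bb major triad (Bb, D, F); A4 is not a chord tone.
It is approached by leap down from F5 and left by step up to Bb4.
Leap in, step out — an appoggiatura.
The harmony at that moment is E minor seventh chord (E, G, B, D); F4 is not a chord tone.
It is approached by step up from E4 and left by step up to G4.
Step in, step out in the same direction — a passing tone.

A4 (beat 2) — appoggiatura; F4 (beat 6) — passing tone.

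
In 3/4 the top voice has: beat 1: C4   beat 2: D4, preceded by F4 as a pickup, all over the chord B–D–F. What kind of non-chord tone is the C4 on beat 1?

Appoggiatura.

The harmony at that moment is B diminished triad (B, D, F); C4 is not a chord tone.
It is approached by leap down from F4 and left by step up to D4.
Leap in, step out, metrically accented — an appoggiatura.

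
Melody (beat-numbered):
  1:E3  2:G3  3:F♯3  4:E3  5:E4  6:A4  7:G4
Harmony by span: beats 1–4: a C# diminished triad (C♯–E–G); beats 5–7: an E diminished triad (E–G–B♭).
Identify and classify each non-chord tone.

The harmony at that moment is C♯ diminished triad (C♯, E, G); F♯3 is not a chord tone.
It is approached by step down from G3 and left by step down to E3.
Step in, step out in the same direction — a passing tone.
The harmony at that moment is E diminished triad (E, G, B♭); A4 is not a chord tone.
It is approached by leap up from E4 and left by step down to G4.
Leap in, step out — an appoggiatura.

F♯3 (beat 3) — passing tone; A4 (beat 6) — appoggiatura.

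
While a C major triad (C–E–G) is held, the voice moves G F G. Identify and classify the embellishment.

The harmony at that moment is C major triad (C, E, G); F is not a chord tone.
It is approached by step down from G and left by step up to G.
Step away and step back to the same note — a neighbor tone (lower neighbor).

F is a neighbor tone.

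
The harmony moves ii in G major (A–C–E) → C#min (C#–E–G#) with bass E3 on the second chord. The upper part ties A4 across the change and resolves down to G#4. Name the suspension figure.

At the second chord the bass is E3. The suspended A4 lies a fourth above the bass; after resolving down by step to G#4, the interval above the bass becomes a third.
Suspension figures are named by those two intervals: 4–3.

4–3 suspension.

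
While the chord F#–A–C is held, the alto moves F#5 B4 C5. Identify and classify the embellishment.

B4 is an appoggiatura.

The harmony at that moment is F# diminished triad (F#, A, C); B4 is not a chord tone.
It is approached by leap down from F#5 and left by step up to C5.
Leap in, step out — an appoggiatura.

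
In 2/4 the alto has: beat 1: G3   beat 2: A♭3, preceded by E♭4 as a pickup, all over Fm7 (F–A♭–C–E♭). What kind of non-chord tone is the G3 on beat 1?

The harmony at that moment is F minor seventh chord (F, A♭, C, E♭); G3 is not a chord tone.
It is approached by leap down from E♭4 and left by step up to A♭3.
Leap in, step out, metrically accented — an appoggiatura.

Appoggiatura.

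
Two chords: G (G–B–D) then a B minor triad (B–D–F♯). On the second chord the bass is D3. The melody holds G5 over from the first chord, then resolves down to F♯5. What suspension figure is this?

At the second chord the bass is D3. The suspended G5 lies a fourth above the bass; after resolving down by step to F♯5, the interval above the bass becomes a third.
Suspension figures are named by those two intervals: 4–3.

4–3 suspension.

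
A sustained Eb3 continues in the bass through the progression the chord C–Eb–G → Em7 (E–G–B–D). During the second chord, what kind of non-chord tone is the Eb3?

Pedal tone (pedal point).

The harmony at that moment is E minor seventh chord (E, G, B, D); Eb3 is not a chord tone.
It is held over (the same pitch as the preceding Eb3) and then sustained as the same pitch into the next harmony.
Sustained through a change of harmony — a pedal tone.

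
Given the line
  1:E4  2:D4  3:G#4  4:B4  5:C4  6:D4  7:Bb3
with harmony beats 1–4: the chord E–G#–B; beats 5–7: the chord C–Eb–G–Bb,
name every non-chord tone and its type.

D4 (beat 2) — escape tone; D4 (beat 6) — escape tone.

The harmony at that moment is E major triad (E, G#, B); D4 is not a chord tone.
It is approached by step down from E4 and left by leap up to G#4.
Step in, leap out — an escape tone.
The harmony at that moment is C minor seventh chord (C, Eb, G, Bb); D4 is not a chord tone.
It is approached by step up from C4 and left by leap down to Bb3.
Step in, leap out — an escape tone.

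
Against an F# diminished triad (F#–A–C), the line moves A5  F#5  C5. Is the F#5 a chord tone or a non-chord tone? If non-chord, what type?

Chord tone (the root of F# diminished triad).

F# diminished triad contains F#, A, C; F# is the root, so it is a chord tone.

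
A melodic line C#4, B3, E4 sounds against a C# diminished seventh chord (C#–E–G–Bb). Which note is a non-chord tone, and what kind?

B3 is an escape tone.

The harmony at that moment is C# diminished seventh chord (C#, E, G, Bb); B3 is not a chord tone.
It is approached by step down from C#4 and left by leap up to E4.
Step in, leap out — an escape tone.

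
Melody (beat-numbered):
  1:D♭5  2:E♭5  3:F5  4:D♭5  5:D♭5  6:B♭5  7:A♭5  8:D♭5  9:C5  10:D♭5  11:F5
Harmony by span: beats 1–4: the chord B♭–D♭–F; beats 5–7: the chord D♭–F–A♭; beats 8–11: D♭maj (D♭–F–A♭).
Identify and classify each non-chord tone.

E♭5 (beat 2) — passing tone; B♭5 (beat 6) — appoggiatura; C5 (beat 9) — neighbor tone.

The harmony at that moment is B♭ minor triad (B♭, D♭, F); E♭5 is not a chord tone.
It is approached by step up from D♭5 and left by step up to F5.
Step in, step out in the same direction — a passing tone.
The harmony at that moment is D♭ major triad (D♭, F, A♭); B♭5 is not a chord tone.
It is approached by leap up from D♭5 and left by step down to A♭5.
Leap in, step out — an appoggiatura.
The harmony at that moment is D♭ major triad (D♭, F, A♭); C5 is not a chord tone.
It is approached by step down from D♭5 and left by step up to D♭5.
Step away and step back to the same note — a neighbor tone (lower neighbor).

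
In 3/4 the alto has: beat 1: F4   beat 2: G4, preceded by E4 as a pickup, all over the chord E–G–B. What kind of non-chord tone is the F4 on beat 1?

The harmony at that moment is E minor triad (E, G, B); F4 is not a chord tone.
It is approached by step up from E4 and left by step up to G4.
Step in, step out in the same direction — a passing tone.

Passing tone.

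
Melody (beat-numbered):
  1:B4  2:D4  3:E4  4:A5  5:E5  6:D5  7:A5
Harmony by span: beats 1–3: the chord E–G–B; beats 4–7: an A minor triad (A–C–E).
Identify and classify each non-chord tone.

The harmony at that moment is E minor triad (E, G, B); D4 is not a chord tone.
It is approached by leap down from B4 and left by step up to E4.
Leap in, step out — an appoggiatura.
The harmony at that moment is A minor triad (A, C, E); D5 is not a chord tone.
It is approached by step down from E5 and left by leap up to A5.
Step in, leap out — an escape tone.

D4 (beat 2) — appoggiatura; D5 (beat 6) — escape tone.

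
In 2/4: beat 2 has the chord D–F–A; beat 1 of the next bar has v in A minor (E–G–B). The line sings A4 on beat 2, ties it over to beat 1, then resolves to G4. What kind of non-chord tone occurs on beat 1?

The harmony at that moment is E minor triad (E, G, B); A4 is not a chord tone.
It is held over (the same pitch as the preceding A4) and left by step down to G4.
Held over from the previous chord and resolving down by step — a suspension.

Suspension.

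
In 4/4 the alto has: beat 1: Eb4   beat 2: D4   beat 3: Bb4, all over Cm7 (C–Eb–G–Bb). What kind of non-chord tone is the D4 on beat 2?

Escape tone.

The harmony at that moment is C minor seventh chord (C, Eb, G, Bb); D4 is not a chord tone.
It is approached by step down from Eb4 and left by leap up to Bb4.
Step in, leap out, on a weak beat — an escape tone.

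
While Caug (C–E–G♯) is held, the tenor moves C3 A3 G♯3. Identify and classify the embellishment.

The harmony at that moment is C augmented triad (C, E, G♯); A3 is not a chord tone.
It is approached by leap up from C3 and left by step down to G♯3.
Leap in, step out — an appoggiatura.

A3 is an appoggiatura.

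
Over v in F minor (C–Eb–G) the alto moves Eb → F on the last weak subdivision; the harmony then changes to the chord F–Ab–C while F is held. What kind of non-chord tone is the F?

F is an anticipation.

The harmony at that moment is C minor triad (C, Eb, G); F is not a chord tone.
It is approached by step up from Eb and then sustained as the same pitch into the next harmony.
Arriving early and becoming a chord tone when the harmony changes — an anticipation.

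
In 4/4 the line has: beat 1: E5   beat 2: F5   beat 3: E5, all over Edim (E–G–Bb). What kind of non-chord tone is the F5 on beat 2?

The harmony at that moment is E diminished triad (E, G, Bb); F5 is not a chord tone.
It is approached by step up from E5 and left by step down to E5.
Step away and step back to the same note — a neighbor tone (upper neighbor).

Upper neighbor tone.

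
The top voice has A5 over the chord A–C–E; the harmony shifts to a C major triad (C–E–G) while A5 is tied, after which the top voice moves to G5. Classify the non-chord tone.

The harmony at that moment is C major triad (C, E, G); A5 is not a chord tone.
It is held over (the same pitch as the preceding A5) and left by step down to G5.
Held over from the previous chord and resolving down by step — a suspension.

A5 is a suspension.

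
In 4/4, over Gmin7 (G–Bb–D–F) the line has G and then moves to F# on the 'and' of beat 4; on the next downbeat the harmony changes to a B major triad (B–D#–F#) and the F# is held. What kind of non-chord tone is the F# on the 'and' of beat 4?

The harmony at that moment is G minor seventh chord (G, Bb, D, F); F# is not a chord tone.
It is approached by step down from G and then sustained as the same pitch into the next harmony.
Arriving early and becoming a chord tone when the harmony changes — an anticipation.

Anticipation.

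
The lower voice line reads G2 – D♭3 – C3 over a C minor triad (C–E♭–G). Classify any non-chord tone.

D♭3 is an appoggiatura.

The harmony at that moment is C minor triad (C, E♭, G); D♭3 is not a chord tone.
It is approached by leap up from G2 and left by step down to C3.
Leap in, step out — an appoggiatura.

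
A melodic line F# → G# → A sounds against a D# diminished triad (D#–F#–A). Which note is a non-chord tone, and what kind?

The harmony at that moment is D# diminished triad (D#, F#, A); G# is not a chord tone.
It is approached by step up from F# and left by step up to A.
Step in, step out in the same direction — a passing tone.

G# is a passing tone.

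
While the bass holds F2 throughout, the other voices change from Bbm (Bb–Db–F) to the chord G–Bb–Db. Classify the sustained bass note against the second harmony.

Pedal tone (pedal point).

The harmony at that moment is G diminished triad (G, Bb, Db); F2 is not a chord tone.
It is held over (the same pitch as the preceding F2) and then sustained as the same pitch into the next harmony.
Sustained through a change of harmony — a pedal tone.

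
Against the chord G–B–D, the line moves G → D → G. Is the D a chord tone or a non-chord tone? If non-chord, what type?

Chord tone (the fifth of G major triad).

G major triad contains G, B, D; D is the fifth, so it is a chord tone.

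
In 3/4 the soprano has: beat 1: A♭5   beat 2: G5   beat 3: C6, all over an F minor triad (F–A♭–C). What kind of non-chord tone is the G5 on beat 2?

The harmony at that moment is F minor triad (F, A♭, C); G5 is not a chord tone.
It is approached by step down from A♭5 and left by leap up to C6.
Step in, leap out, on a weak beat — an escape tone.

Escape tone.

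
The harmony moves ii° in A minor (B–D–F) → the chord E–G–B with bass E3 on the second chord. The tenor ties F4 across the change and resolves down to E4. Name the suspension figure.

9–8 suspension.

At the second chord the bass is E3. The suspended F4 lies a ninth above the bass; after resolving down by step to E4, the interval above the bass becomes an octave.
Suspension figures are named by those two intervals: 9–8.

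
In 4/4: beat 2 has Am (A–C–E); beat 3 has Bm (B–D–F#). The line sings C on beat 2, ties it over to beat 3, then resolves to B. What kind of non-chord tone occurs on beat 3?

The harmony at that moment is B minor triad (B, D, F#); C is not a chord tone.
It is held over (the same pitch as the preceding C) and left by step down to B.
Held over from the previous chord and resolving down by step — a suspension.

Suspension.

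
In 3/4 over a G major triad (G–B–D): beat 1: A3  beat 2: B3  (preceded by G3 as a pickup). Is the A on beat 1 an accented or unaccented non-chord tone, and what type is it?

The harmony at that moment is G major triad (G, B, D); A3 is not a chord tone.
It is approached by step up from G3 and left by step up to B3.
Step in, step out in the same direction — a passing tone.
It falls on the downbeat, so it is accented.

Accented passing tone.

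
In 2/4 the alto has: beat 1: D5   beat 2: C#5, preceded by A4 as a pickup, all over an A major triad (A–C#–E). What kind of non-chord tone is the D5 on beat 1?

The harmony at that moment is A major triad (A, C#, E); D5 is not a chord tone.
It is approached by leap up from A4 and left by step down to C#5.
Leap in, step out, metrically accented — an appoggiatura.

Appoggiatura.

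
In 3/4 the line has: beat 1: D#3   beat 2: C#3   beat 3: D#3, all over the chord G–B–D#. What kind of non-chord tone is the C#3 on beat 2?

The harmony at that moment is G augmented triad (G, B, D#); C#3 is not a chord tone.
It is approached by step down from D#3 and left by step up to D#3.
Step away and step back to the same note — a neighbor tone (lower neighbor).

Lower neighbor tone.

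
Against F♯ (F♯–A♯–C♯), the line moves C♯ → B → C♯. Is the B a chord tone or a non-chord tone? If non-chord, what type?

The harmony at that moment is F♯ major triad (F♯, A♯, C♯); B is not a chord tone.
It is approached by step down from C♯ and left by step up to C♯.
Step away and step back to the same note — a neighbor tone (lower neighbor).

Non-chord tone — a neighbor tone.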